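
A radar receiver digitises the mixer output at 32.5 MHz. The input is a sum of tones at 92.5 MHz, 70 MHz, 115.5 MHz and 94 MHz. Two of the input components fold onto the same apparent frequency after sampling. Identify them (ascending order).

fs/2 = 16.25 MHz.
92.5 MHz mod fs = 27.5 MHz.
27.5 MHz > fs/2 = 16.25 MHz, folds to fs − 27.5 MHz = 5 MHz.
70 MHz mod fs = 5 MHz.
5 MHz ≤ fs/2 = 16.25 MHz, appears at 5 MHz.
115.5 MHz mod fs = 18 MHz.
18 MHz > fs/2 = 16.25 MHz, folds to fs − 18 MHz = 14.5 MHz.
94 MHz mod fs = 29 MHz.
29 MHz > fs/2 = 16.25 MHz, folds to fs − 29 MHz = 3.5 MHz.
70 MHz and 92.5 MHz both map to 5 MHz.

70 MHz, 92.5 MHz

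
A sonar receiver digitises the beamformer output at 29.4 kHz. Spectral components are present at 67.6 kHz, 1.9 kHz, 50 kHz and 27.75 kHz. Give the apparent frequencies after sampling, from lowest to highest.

1.65 kHz, 1.9 kHz, 8.8 kHz

fs/2 = 14.7 kHz.
67.6 kHz mod fs = 8.8 kHz.
8.8 kHz ≤ fs/2 = 14.7 kHz, appears at 8.8 kHz.
1.9 kHz ≤ fs/2 = 14.7 kHz, passes unchanged.
50 kHz mod fs = 20.6 kHz.
20.6 kHz > fs/2 = 14.7 kHz, folds to fs − 20.6 kHz = 8.8 kHz.
27.75 kHz > fs/2 = 14.7 kHz, folds to fs − 27.75 kHz = 1.65 kHz.
Distinct values: {1.65 kHz, 1.9 kHz, 8.8 kHz}.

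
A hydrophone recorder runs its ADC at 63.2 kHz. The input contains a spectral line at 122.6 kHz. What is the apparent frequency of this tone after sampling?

122.6 kHz mod fs = 59.4 kHz.
59.4 kHz > fs/2 = 31.6 kHz, folds to fs − 59.4 kHz = 3.8 kHz.

3.8 kHz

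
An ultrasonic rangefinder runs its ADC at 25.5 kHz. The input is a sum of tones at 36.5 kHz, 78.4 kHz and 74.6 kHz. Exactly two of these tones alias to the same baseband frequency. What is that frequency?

fs/2 = 12.75 kHz.
36.5 kHz mod fs = 11 kHz.
11 kHz ≤ fs/2 = 12.75 kHz, appears at 11 kHz.
78.4 kHz mod fs = 1.9 kHz.
1.9 kHz ≤ fs/2 = 12.75 kHz, appears at 1.9 kHz.
74.6 kHz mod fs = 23.6 kHz.
23.6 kHz > fs/2 = 12.75 kHz, folds to fs − 23.6 kHz = 1.9 kHz.
74.6 kHz and 78.4 kHz both map to 1.9 kHz.

1.9 kHz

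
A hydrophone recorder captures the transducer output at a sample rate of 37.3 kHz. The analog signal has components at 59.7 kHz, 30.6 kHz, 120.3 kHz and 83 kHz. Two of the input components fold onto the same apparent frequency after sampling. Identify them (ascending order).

83 kHz, 120.3 kHz

fs/2 = 18.65 kHz.
59.7 kHz mod fs = 22.4 kHz.
22.4 kHz > fs/2 = 18.65 kHz, folds to fs − 22.4 kHz = 14.9 kHz.
30.6 kHz > fs/2 = 18.65 kHz, folds to fs − 30.6 kHz = 6.7 kHz.
120.3 kHz mod fs = 8.4 kHz.
8.4 kHz ≤ fs/2 = 18.65 kHz, appears at 8.4 kHz.
83 kHz mod fs = 8.4 kHz.
8.4 kHz ≤ fs/2 = 18.65 kHz, appears at 8.4 kHz.
83 kHz and 120.3 kHz both map to 8.4 kHz.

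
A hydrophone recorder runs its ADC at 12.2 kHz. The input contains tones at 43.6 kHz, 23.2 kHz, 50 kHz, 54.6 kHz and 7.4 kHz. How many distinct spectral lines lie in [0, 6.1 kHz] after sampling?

fs/2 = 6.1 kHz.
43.6 kHz mod fs = 7 kHz.
7 kHz > fs/2 = 6.1 kHz, folds to fs − 7 kHz = 5.2 kHz.
23.2 kHz mod fs = 11 kHz.
11 kHz > fs/2 = 6.1 kHz, folds to fs − 11 kHz = 1.2 kHz.
50 kHz mod fs = 1.2 kHz.
1.2 kHz ≤ fs/2 = 6.1 kHz, appears at 1.2 kHz.
54.6 kHz mod fs = 5.8 kHz.
5.8 kHz ≤ fs/2 = 6.1 kHz, appears at 5.8 kHz.
7.4 kHz > fs/2 = 6.1 kHz, folds to fs − 7.4 kHz = 4.8 kHz.
Distinct values: {1.2 kHz, 4.8 kHz, 5.2 kHz, 5.8 kHz} → 4.

4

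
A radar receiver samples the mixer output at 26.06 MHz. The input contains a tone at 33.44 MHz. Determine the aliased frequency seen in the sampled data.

7.38 MHz

33.44 MHz mod fs = 7.38 MHz.
7.38 MHz ≤ fs/2 = 13.03 MHz, appears at 7.38 MHz.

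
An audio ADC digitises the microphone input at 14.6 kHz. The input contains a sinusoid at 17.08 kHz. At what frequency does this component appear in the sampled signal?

2.48 kHz

17.08 kHz mod fs = 2.48 kHz.
2.48 kHz ≤ fs/2 = 7.3 kHz, appears at 2.48 kHz.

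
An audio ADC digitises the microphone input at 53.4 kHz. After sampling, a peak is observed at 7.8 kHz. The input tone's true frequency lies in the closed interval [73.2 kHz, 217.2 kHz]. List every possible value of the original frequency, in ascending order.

Frequencies that alias to 7.8 kHz are k·fs ± 7.8 kHz for integer k ≥ 0.
k=0: 7.8 kHz.
k=1: 45.6 kHz, 61.2 kHz.
k=2: 99 kHz, 114.6 kHz.
k=3: 152.4 kHz, 168 kHz.
k=4: 205.8 kHz, 221.4 kHz.
k=5: 259.2 kHz, 274.8 kHz.
Within [73.2 kHz, 217.2 kHz]: 99 kHz, 114.6 kHz, 152.4 kHz, 168 kHz, 205.8 kHz.

99 kHz, 114.6 kHz, 152.4 kHz, 168 kHz, 205.8 kHz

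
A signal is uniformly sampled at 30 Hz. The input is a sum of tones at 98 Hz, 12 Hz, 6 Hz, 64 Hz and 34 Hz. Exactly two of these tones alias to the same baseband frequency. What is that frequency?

4 Hz

fs/2 = 15 Hz.
98 Hz mod fs = 8 Hz.
8 Hz ≤ fs/2 = 15 Hz, appears at 8 Hz.
12 Hz ≤ fs/2 = 15 Hz, passes unchanged.
6 Hz ≤ fs/2 = 15 Hz, passes unchanged.
64 Hz mod fs = 4 Hz.
4 Hz ≤ fs/2 = 15 Hz, appears at 4 Hz.
34 Hz mod fs = 4 Hz.
4 Hz ≤ fs/2 = 15 Hz, appears at 4 Hz.
34 Hz and 64 Hz both map to 4 Hz.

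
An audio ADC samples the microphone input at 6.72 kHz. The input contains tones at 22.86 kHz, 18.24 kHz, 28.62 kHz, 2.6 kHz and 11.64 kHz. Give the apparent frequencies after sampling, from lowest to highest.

1.74 kHz, 1.8 kHz, 1.92 kHz, 2.6 kHz, 2.7 kHz

fs/2 = 3.36 kHz.
22.86 kHz mod fs = 2.7 kHz.
2.7 kHz ≤ fs/2 = 3.36 kHz, appears at 2.7 kHz.
18.24 kHz mod fs = 4.8 kHz.
4.8 kHz > fs/2 = 3.36 kHz, folds to fs − 4.8 kHz = 1.92 kHz.
28.62 kHz mod fs = 1.74 kHz.
1.74 kHz ≤ fs/2 = 3.36 kHz, appears at 1.74 kHz.
2.6 kHz ≤ fs/2 = 3.36 kHz, passes unchanged.
11.64 kHz mod fs = 4.92 kHz.
4.92 kHz > fs/2 = 3.36 kHz, folds to fs − 4.92 kHz = 1.8 kHz.
Distinct values: {1.74 kHz, 1.8 kHz, 1.92 kHz, 2.6 kHz, 2.7 kHz}.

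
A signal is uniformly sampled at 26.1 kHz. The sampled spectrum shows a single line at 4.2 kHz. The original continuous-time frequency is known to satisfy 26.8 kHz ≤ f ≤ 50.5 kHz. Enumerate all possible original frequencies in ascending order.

30.3 kHz, 48 kHz

Frequencies that alias to 4.2 kHz are k·fs ± 4.2 kHz for integer k ≥ 0.
k=0: 4.2 kHz.
k=1: 21.9 kHz, 30.3 kHz.
k=2: 48 kHz, 56.4 kHz.
k=3: 74.1 kHz, 82.5 kHz.
Within [26.8 kHz, 50.5 kHz]: 30.3 kHz, 48 kHz.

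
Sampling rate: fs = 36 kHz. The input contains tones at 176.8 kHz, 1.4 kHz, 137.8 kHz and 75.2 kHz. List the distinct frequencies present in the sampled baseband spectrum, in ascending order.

fs/2 = 18 kHz.
176.8 kHz mod fs = 32.8 kHz.
32.8 kHz > fs/2 = 18 kHz, folds to fs − 32.8 kHz = 3.2 kHz.
1.4 kHz ≤ fs/2 = 18 kHz, passes unchanged.
137.8 kHz mod fs = 29.8 kHz.
29.8 kHz > fs/2 = 18 kHz, folds to fs − 29.8 kHz = 6.2 kHz.
75.2 kHz mod fs = 3.2 kHz.
3.2 kHz ≤ fs/2 = 18 kHz, appears at 3.2 kHz.
Distinct values: {1.4 kHz, 3.2 kHz, 6.2 kHz}.

1.4 kHz, 3.2 kHz, 6.2 kHz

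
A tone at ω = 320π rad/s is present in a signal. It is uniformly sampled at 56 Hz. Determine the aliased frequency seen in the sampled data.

ω = 320π rad/s → f = ω/(2π) = 160 Hz.
160 Hz mod fs = 48 Hz.
48 Hz > fs/2 = 28 Hz, folds to fs − 48 Hz = 8 Hz.

8 Hz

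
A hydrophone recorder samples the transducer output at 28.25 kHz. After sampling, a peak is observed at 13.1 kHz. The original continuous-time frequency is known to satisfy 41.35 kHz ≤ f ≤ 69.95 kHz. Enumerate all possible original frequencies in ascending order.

41.35 kHz, 43.4 kHz, 69.6 kHz

Frequencies that alias to 13.1 kHz are k·fs ± 13.1 kHz for integer k ≥ 0.
k=0: 13.1 kHz.
k=1: 15.15 kHz, 41.35 kHz.
k=2: 43.4 kHz, 69.6 kHz.
k=3: 71.65 kHz, 97.85 kHz.
Within [41.35 kHz, 69.95 kHz]: 41.35 kHz, 43.4 kHz, 69.6 kHz.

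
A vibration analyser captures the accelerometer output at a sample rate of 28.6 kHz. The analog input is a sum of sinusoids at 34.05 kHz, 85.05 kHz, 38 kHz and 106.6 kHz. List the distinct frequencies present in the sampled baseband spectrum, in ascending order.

0.75 kHz, 5.45 kHz, 7.8 kHz, 9.4 kHz

fs/2 = 14.3 kHz.
34.05 kHz mod fs = 5.45 kHz.
5.45 kHz ≤ fs/2 = 14.3 kHz, appears at 5.45 kHz.
85.05 kHz mod fs = 27.85 kHz.
27.85 kHz > fs/2 = 14.3 kHz, folds to fs − 27.85 kHz = 0.75 kHz.
38 kHz mod fs = 9.4 kHz.
9.4 kHz ≤ fs/2 = 14.3 kHz, appears at 9.4 kHz.
106.6 kHz mod fs = 20.8 kHz.
20.8 kHz > fs/2 = 14.3 kHz, folds to fs − 20.8 kHz = 7.8 kHz.
Distinct values: {0.75 kHz, 5.45 kHz, 7.8 kHz, 9.4 kHz}.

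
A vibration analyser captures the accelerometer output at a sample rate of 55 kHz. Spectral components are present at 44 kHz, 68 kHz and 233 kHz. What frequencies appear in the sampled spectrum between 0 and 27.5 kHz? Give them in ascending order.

11 kHz, 13 kHz

fs/2 = 27.5 kHz.
44 kHz > fs/2 = 27.5 kHz, folds to fs − 44 kHz = 11 kHz.
68 kHz mod fs = 13 kHz.
13 kHz ≤ fs/2 = 27.5 kHz, appears at 13 kHz.
233 kHz mod fs = 13 kHz.
13 kHz ≤ fs/2 = 27.5 kHz, appears at 13 kHz.
Distinct values: {11 kHz, 13 kHz}.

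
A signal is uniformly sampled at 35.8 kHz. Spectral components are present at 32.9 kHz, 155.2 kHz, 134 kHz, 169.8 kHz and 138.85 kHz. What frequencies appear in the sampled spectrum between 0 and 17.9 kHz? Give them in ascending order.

fs/2 = 17.9 kHz.
32.9 kHz > fs/2 = 17.9 kHz, folds to fs − 32.9 kHz = 2.9 kHz.
155.2 kHz mod fs = 12 kHz.
12 kHz ≤ fs/2 = 17.9 kHz, appears at 12 kHz.
134 kHz mod fs = 26.6 kHz.
26.6 kHz > fs/2 = 17.9 kHz, folds to fs − 26.6 kHz = 9.2 kHz.
169.8 kHz mod fs = 26.6 kHz.
26.6 kHz > fs/2 = 17.9 kHz, folds to fs − 26.6 kHz = 9.2 kHz.
138.85 kHz mod fs = 31.45 kHz.
31.45 kHz > fs/2 = 17.9 kHz, folds to fs − 31.45 kHz = 4.35 kHz.
Distinct values: {2.9 kHz, 4.35 kHz, 9.2 kHz, 12 kHz}.

2.9 kHz, 4.35 kHz, 9.2 kHz, 12 kHz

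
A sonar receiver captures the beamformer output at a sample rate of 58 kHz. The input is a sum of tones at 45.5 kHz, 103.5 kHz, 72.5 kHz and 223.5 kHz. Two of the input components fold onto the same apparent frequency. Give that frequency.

12.5 kHz

fs/2 = 29 kHz.
45.5 kHz > fs/2 = 29 kHz, folds to fs − 45.5 kHz = 12.5 kHz.
103.5 kHz mod fs = 45.5 kHz.
45.5 kHz > fs/2 = 29 kHz, folds to fs − 45.5 kHz = 12.5 kHz.
72.5 kHz mod fs = 14.5 kHz.
14.5 kHz ≤ fs/2 = 29 kHz, appears at 14.5 kHz.
223.5 kHz mod fs = 49.5 kHz.
49.5 kHz > fs/2 = 29 kHz, folds to fs − 49.5 kHz = 8.5 kHz.
45.5 kHz and 103.5 kHz both map to 12.5 kHz.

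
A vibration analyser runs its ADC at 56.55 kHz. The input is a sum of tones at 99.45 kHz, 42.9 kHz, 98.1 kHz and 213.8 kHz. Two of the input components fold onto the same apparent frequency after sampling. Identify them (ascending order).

fs/2 = 28.275 kHz.
99.45 kHz mod fs = 42.9 kHz.
42.9 kHz > fs/2 = 28.275 kHz, folds to fs − 42.9 kHz = 13.65 kHz.
42.9 kHz > fs/2 = 28.275 kHz, folds to fs − 42.9 kHz = 13.65 kHz.
98.1 kHz mod fs = 41.55 kHz.
41.55 kHz > fs/2 = 28.275 kHz, folds to fs − 41.55 kHz = 15 kHz.
213.8 kHz mod fs = 44.15 kHz.
44.15 kHz > fs/2 = 28.275 kHz, folds to fs − 44.15 kHz = 12.4 kHz.
42.9 kHz and 99.45 kHz both map to 13.65 kHz.

42.9 kHz, 99.45 kHz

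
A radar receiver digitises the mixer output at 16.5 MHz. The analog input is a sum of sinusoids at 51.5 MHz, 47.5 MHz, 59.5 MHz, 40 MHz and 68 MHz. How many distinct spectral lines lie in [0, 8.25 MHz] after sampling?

fs/2 = 8.25 MHz.
51.5 MHz mod fs = 2 MHz.
2 MHz ≤ fs/2 = 8.25 MHz, appears at 2 MHz.
47.5 MHz mod fs = 14.5 MHz.
14.5 MHz > fs/2 = 8.25 MHz, folds to fs − 14.5 MHz = 2 MHz.
59.5 MHz mod fs = 10 MHz.
10 MHz > fs/2 = 8.25 MHz, folds to fs − 10 MHz = 6.5 MHz.
40 MHz mod fs = 7 MHz.
7 MHz ≤ fs/2 = 8.25 MHz, appears at 7 MHz.
68 MHz mod fs = 2 MHz.
2 MHz ≤ fs/2 = 8.25 MHz, appears at 2 MHz.
Distinct values: {2 MHz, 6.5 MHz, 7 MHz} → 3.

3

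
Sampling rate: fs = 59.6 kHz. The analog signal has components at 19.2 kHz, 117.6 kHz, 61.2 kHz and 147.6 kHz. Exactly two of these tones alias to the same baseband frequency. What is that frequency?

1.6 kHz

fs/2 = 29.8 kHz.
19.2 kHz ≤ fs/2 = 29.8 kHz, passes unchanged.
117.6 kHz mod fs = 58 kHz.
58 kHz > fs/2 = 29.8 kHz, folds to fs − 58 kHz = 1.6 kHz.
61.2 kHz mod fs = 1.6 kHz.
1.6 kHz ≤ fs/2 = 29.8 kHz, appears at 1.6 kHz.
147.6 kHz mod fs = 28.4 kHz.
28.4 kHz ≤ fs/2 = 29.8 kHz, appears at 28.4 kHz.
61.2 kHz and 117.6 kHz both map to 1.6 kHz.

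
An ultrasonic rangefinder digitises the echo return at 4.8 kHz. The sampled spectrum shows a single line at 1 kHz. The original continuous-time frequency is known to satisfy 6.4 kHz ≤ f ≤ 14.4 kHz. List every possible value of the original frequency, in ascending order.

Frequencies that alias to 1 kHz are k·fs ± 1 kHz for integer k ≥ 0.
k=0: 1 kHz.
k=1: 3.8 kHz, 5.8 kHz.
k=2: 8.6 kHz, 10.6 kHz.
k=3: 13.4 kHz, 15.4 kHz.
k=4: 18.2 kHz, 20.2 kHz.
Within [6.4 kHz, 14.4 kHz]: 8.6 kHz, 10.6 kHz, 13.4 kHz.

8.6 kHz, 10.6 kHz, 13.4 kHz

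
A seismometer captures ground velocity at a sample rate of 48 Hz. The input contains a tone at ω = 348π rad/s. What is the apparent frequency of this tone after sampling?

18 Hz

ω = 348π rad/s → f = ω/(2π) = 174 Hz.
174 Hz mod fs = 30 Hz.
30 Hz > fs/2 = 24 Hz, folds to fs − 30 Hz = 18 Hz.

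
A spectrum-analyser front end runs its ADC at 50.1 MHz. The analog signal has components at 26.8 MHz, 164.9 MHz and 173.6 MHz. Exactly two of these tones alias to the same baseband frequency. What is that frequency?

fs/2 = 25.05 MHz.
26.8 MHz > fs/2 = 25.05 MHz, folds to fs − 26.8 MHz = 23.3 MHz.
164.9 MHz mod fs = 14.6 MHz.
14.6 MHz ≤ fs/2 = 25.05 MHz, appears at 14.6 MHz.
173.6 MHz mod fs = 23.3 MHz.
23.3 MHz ≤ fs/2 = 25.05 MHz, appears at 23.3 MHz.
26.8 MHz and 173.6 MHz both map to 23.3 MHz.

23.3 MHz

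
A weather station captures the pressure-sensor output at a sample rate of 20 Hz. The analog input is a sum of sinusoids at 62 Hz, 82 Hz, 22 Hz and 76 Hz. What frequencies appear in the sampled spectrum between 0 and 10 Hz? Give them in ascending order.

2 Hz, 4 Hz

fs/2 = 10 Hz.
62 Hz mod fs = 2 Hz.
2 Hz ≤ fs/2 = 10 Hz, appears at 2 Hz.
82 Hz mod fs = 2 Hz.
2 Hz ≤ fs/2 = 10 Hz, appears at 2 Hz.
22 Hz mod fs = 2 Hz.
2 Hz ≤ fs/2 = 10 Hz, appears at 2 Hz.
76 Hz mod fs = 16 Hz.
16 Hz > fs/2 = 10 Hz, folds to fs − 16 Hz = 4 Hz.
Distinct values: {2 Hz, 4 Hz}.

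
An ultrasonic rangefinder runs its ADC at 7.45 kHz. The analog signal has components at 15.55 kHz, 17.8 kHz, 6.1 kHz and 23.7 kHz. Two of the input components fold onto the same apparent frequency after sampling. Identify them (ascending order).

6.1 kHz, 23.7 kHz

fs/2 = 3.725 kHz.
15.55 kHz mod fs = 0.65 kHz.
0.65 kHz ≤ fs/2 = 3.725 kHz, appears at 0.65 kHz.
17.8 kHz mod fs = 2.9 kHz.
2.9 kHz ≤ fs/2 = 3.725 kHz, appears at 2.9 kHz.
6.1 kHz > fs/2 = 3.725 kHz, folds to fs − 6.1 kHz = 1.35 kHz.
23.7 kHz mod fs = 1.35 kHz.
1.35 kHz ≤ fs/2 = 3.725 kHz, appears at 1.35 kHz.
6.1 kHz and 23.7 kHz both map to 1.35 kHz.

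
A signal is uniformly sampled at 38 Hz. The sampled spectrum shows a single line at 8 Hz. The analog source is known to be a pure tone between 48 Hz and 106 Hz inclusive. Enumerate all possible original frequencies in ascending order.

68 Hz, 84 Hz, 106 Hz

Frequencies that alias to 8 Hz are k·fs ± 8 Hz for integer k ≥ 0.
k=0: 8 Hz.
k=1: 30 Hz, 46 Hz.
k=2: 68 Hz, 84 Hz.
k=3: 106 Hz, 122 Hz.
k=4: 144 Hz, 160 Hz.
Within [48 Hz, 106 Hz]: 68 Hz, 84 Hz, 106 Hz.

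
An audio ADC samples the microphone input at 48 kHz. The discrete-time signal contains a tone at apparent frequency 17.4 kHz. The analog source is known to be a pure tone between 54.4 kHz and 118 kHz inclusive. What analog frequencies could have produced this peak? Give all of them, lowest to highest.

Frequencies that alias to 17.4 kHz are k·fs ± 17.4 kHz for integer k ≥ 0.
k=0: 17.4 kHz.
k=1: 30.6 kHz, 65.4 kHz.
k=2: 78.6 kHz, 113.4 kHz.
k=3: 126.6 kHz, 161.4 kHz.
Within [54.4 kHz, 118 kHz]: 65.4 kHz, 78.6 kHz, 113.4 kHz.

65.4 kHz, 78.6 kHz, 113.4 kHz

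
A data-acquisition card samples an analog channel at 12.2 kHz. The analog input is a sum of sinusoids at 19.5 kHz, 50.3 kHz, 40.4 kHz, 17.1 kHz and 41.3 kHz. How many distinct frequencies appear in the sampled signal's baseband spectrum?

4

fs/2 = 6.1 kHz.
19.5 kHz mod fs = 7.3 kHz.
7.3 kHz > fs/2 = 6.1 kHz, folds to fs − 7.3 kHz = 4.9 kHz.
50.3 kHz mod fs = 1.5 kHz.
1.5 kHz ≤ fs/2 = 6.1 kHz, appears at 1.5 kHz.
40.4 kHz mod fs = 3.8 kHz.
3.8 kHz ≤ fs/2 = 6.1 kHz, appears at 3.8 kHz.
17.1 kHz mod fs = 4.9 kHz.
4.9 kHz ≤ fs/2 = 6.1 kHz, appears at 4.9 kHz.
41.3 kHz mod fs = 4.7 kHz.
4.7 kHz ≤ fs/2 = 6.1 kHz, appears at 4.7 kHz.
Distinct values: {1.5 kHz, 3.8 kHz, 4.7 kHz, 4.9 kHz} → 4.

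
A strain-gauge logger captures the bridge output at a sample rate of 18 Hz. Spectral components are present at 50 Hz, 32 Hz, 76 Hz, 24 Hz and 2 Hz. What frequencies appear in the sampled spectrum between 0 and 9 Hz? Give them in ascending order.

2 Hz, 4 Hz, 6 Hz

fs/2 = 9 Hz.
50 Hz mod fs = 14 Hz.
14 Hz > fs/2 = 9 Hz, folds to fs − 14 Hz = 4 Hz.
32 Hz mod fs = 14 Hz.
14 Hz > fs/2 = 9 Hz, folds to fs − 14 Hz = 4 Hz.
76 Hz mod fs = 4 Hz.
4 Hz ≤ fs/2 = 9 Hz, appears at 4 Hz.
24 Hz mod fs = 6 Hz.
6 Hz ≤ fs/2 = 9 Hz, appears at 6 Hz.
2 Hz ≤ fs/2 = 9 Hz, passes unchanged.
Distinct values: {2 Hz, 4 Hz, 6 Hz}.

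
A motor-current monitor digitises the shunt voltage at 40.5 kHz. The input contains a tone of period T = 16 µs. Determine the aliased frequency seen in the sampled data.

18.5 kHz

T = 16 µs → f = 1/T = 62.5 kHz.
62.5 kHz mod fs = 22 kHz.
22 kHz > fs/2 = 20.25 kHz, folds to fs − 22 kHz = 18.5 kHz.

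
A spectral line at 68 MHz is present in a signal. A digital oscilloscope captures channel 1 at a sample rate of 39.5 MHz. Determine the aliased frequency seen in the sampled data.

68 MHz mod fs = 28.5 MHz.
28.5 MHz > fs/2 = 19.75 MHz, folds to fs − 28.5 MHz = 11 MHz.

11 MHz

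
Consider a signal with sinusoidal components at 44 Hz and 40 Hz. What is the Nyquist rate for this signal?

88 Hz

Highest-frequency component: 44 Hz.
Nyquist rate = 2 × 44 Hz = 88 Hz.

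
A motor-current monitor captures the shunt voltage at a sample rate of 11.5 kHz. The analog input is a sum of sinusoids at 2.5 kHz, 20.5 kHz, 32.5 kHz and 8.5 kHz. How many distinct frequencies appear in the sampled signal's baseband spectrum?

fs/2 = 5.75 kHz.
2.5 kHz ≤ fs/2 = 5.75 kHz, passes unchanged.
20.5 kHz mod fs = 9 kHz.
9 kHz > fs/2 = 5.75 kHz, folds to fs − 9 kHz = 2.5 kHz.
32.5 kHz mod fs = 9.5 kHz.
9.5 kHz > fs/2 = 5.75 kHz, folds to fs − 9.5 kHz = 2 kHz.
8.5 kHz > fs/2 = 5.75 kHz, folds to fs − 8.5 kHz = 3 kHz.
Distinct values: {2 kHz, 2.5 kHz, 3 kHz} → 3.

3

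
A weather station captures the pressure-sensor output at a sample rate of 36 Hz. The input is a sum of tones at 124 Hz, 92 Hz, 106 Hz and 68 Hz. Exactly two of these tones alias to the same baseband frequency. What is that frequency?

fs/2 = 18 Hz.
124 Hz mod fs = 16 Hz.
16 Hz ≤ fs/2 = 18 Hz, appears at 16 Hz.
92 Hz mod fs = 20 Hz.
20 Hz > fs/2 = 18 Hz, folds to fs − 20 Hz = 16 Hz.
106 Hz mod fs = 34 Hz.
34 Hz > fs/2 = 18 Hz, folds to fs − 34 Hz = 2 Hz.
68 Hz mod fs = 32 Hz.
32 Hz > fs/2 = 18 Hz, folds to fs − 32 Hz = 4 Hz.
92 Hz and 124 Hz both map to 16 Hz.

16 Hz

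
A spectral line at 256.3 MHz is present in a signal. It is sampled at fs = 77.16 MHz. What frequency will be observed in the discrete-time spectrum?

256.3 MHz mod fs = 24.82 MHz.
24.82 MHz ≤ fs/2 = 38.58 MHz, appears at 24.82 MHz.

24.82 MHz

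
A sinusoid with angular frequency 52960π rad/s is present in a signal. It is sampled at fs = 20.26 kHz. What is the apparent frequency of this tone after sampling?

6.22 kHz

ω = 52960π rad/s → f = ω/(2π) = 26480 Hz = 26.48 kHz.
26.48 kHz mod fs = 6.22 kHz.
6.22 kHz ≤ fs/2 = 10.13 kHz, appears at 6.22 kHz.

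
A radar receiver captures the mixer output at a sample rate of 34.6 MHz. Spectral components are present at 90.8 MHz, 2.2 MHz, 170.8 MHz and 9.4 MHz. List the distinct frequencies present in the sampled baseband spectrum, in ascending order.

fs/2 = 17.3 MHz.
90.8 MHz mod fs = 21.6 MHz.
21.6 MHz > fs/2 = 17.3 MHz, folds to fs − 21.6 MHz = 13 MHz.
2.2 MHz ≤ fs/2 = 17.3 MHz, passes unchanged.
170.8 MHz mod fs = 32.4 MHz.
32.4 MHz > fs/2 = 17.3 MHz, folds to fs − 32.4 MHz = 2.2 MHz.
9.4 MHz ≤ fs/2 = 17.3 MHz, passes unchanged.
Distinct values: {2.2 MHz, 9.4 MHz, 13 MHz}.

2.2 MHz, 9.4 MHz, 13 MHz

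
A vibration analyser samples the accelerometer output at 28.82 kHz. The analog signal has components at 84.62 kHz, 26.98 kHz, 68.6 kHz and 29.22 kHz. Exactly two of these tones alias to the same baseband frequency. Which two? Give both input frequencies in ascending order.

fs/2 = 14.41 kHz.
84.62 kHz mod fs = 26.98 kHz.
26.98 kHz > fs/2 = 14.41 kHz, folds to fs − 26.98 kHz = 1.84 kHz.
26.98 kHz > fs/2 = 14.41 kHz, folds to fs − 26.98 kHz = 1.84 kHz.
68.6 kHz mod fs = 10.96 kHz.
10.96 kHz ≤ fs/2 = 14.41 kHz, appears at 10.96 kHz.
29.22 kHz mod fs = 0.4 kHz.
0.4 kHz ≤ fs/2 = 14.41 kHz, appears at 0.4 kHz.
26.98 kHz and 84.62 kHz both map to 1.84 kHz.

26.98 kHz, 84.62 kHz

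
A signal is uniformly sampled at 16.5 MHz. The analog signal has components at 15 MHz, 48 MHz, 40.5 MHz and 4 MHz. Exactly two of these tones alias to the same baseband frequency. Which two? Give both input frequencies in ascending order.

15 MHz, 48 MHz

fs/2 = 8.25 MHz.
15 MHz > fs/2 = 8.25 MHz, folds to fs − 15 MHz = 1.5 MHz.
48 MHz mod fs = 15 MHz.
15 MHz > fs/2 = 8.25 MHz, folds to fs − 15 MHz = 1.5 MHz.
40.5 MHz mod fs = 7.5 MHz.
7.5 MHz ≤ fs/2 = 8.25 MHz, appears at 7.5 MHz.
4 MHz ≤ fs/2 = 8.25 MHz, passes unchanged.
15 MHz and 48 MHz both map to 1.5 MHz.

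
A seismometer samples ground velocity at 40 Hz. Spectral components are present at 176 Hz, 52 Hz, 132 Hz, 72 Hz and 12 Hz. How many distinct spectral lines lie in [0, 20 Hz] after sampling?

fs/2 = 20 Hz.
176 Hz mod fs = 16 Hz.
16 Hz ≤ fs/2 = 20 Hz, appears at 16 Hz.
52 Hz mod fs = 12 Hz.
12 Hz ≤ fs/2 = 20 Hz, appears at 12 Hz.
132 Hz mod fs = 12 Hz.
12 Hz ≤ fs/2 = 20 Hz, appears at 12 Hz.
72 Hz mod fs = 32 Hz.
32 Hz > fs/2 = 20 Hz, folds to fs − 32 Hz = 8 Hz.
12 Hz ≤ fs/2 = 20 Hz, passes unchanged.
Distinct values: {8 Hz, 12 Hz, 16 Hz} → 3.

3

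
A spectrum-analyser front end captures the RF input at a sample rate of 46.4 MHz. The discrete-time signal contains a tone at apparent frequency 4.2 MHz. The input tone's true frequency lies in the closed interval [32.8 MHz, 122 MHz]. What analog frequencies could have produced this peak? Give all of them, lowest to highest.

42.2 MHz, 50.6 MHz, 88.6 MHz, 97 MHz

Frequencies that alias to 4.2 MHz are k·fs ± 4.2 MHz for integer k ≥ 0.
k=0: 4.2 MHz.
k=1: 42.2 MHz, 50.6 MHz.
k=2: 88.6 MHz, 97 MHz.
k=3: 135 MHz, 143.4 MHz.
Within [32.8 MHz, 122 MHz]: 42.2 MHz, 50.6 MHz, 88.6 MHz, 97 MHz.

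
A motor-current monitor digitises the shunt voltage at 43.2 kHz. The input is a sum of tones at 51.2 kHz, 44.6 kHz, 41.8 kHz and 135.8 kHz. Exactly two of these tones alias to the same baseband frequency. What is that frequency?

fs/2 = 21.6 kHz.
51.2 kHz mod fs = 8 kHz.
8 kHz ≤ fs/2 = 21.6 kHz, appears at 8 kHz.
44.6 kHz mod fs = 1.4 kHz.
1.4 kHz ≤ fs/2 = 21.6 kHz, appears at 1.4 kHz.
41.8 kHz > fs/2 = 21.6 kHz, folds to fs − 41.8 kHz = 1.4 kHz.
135.8 kHz mod fs = 6.2 kHz.
6.2 kHz ≤ fs/2 = 21.6 kHz, appears at 6.2 kHz.
41.8 kHz and 44.6 kHz both map to 1.4 kHz.

1.4 kHz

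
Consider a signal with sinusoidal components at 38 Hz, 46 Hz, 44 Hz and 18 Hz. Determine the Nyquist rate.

92 Hz

Highest-frequency component: 46 Hz.
Nyquist rate = 2 × 46 Hz = 92 Hz.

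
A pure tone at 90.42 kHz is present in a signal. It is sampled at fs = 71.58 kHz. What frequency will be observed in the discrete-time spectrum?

18.84 kHz

90.42 kHz mod fs = 18.84 kHz.
18.84 kHz ≤ fs/2 = 35.79 kHz, appears at 18.84 kHz.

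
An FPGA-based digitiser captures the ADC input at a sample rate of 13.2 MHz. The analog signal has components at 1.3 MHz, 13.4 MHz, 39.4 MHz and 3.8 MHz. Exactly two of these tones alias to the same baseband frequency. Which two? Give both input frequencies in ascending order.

fs/2 = 6.6 MHz.
1.3 MHz ≤ fs/2 = 6.6 MHz, passes unchanged.
13.4 MHz mod fs = 0.2 MHz.
0.2 MHz ≤ fs/2 = 6.6 MHz, appears at 0.2 MHz.
39.4 MHz mod fs = 13 MHz.
13 MHz > fs/2 = 6.6 MHz, folds to fs − 13 MHz = 0.2 MHz.
3.8 MHz ≤ fs/2 = 6.6 MHz, passes unchanged.
13.4 MHz and 39.4 MHz both map to 0.2 MHz.

13.4 MHz, 39.4 MHz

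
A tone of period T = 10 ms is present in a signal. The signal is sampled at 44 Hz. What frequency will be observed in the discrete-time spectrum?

12 Hz

T = 10 ms → f = 1/T = 100 Hz.
100 Hz mod fs = 12 Hz.
12 Hz ≤ fs/2 = 22 Hz, appears at 12 Hz.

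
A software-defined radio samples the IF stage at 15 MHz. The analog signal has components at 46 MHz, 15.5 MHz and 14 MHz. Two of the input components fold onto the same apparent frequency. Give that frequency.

1 MHz

fs/2 = 7.5 MHz.
46 MHz mod fs = 1 MHz.
1 MHz ≤ fs/2 = 7.5 MHz, appears at 1 MHz.
15.5 MHz mod fs = 0.5 MHz.
0.5 MHz ≤ fs/2 = 7.5 MHz, appears at 0.5 MHz.
14 MHz > fs/2 = 7.5 MHz, folds to fs − 14 MHz = 1 MHz.
14 MHz and 46 MHz both map to 1 MHz.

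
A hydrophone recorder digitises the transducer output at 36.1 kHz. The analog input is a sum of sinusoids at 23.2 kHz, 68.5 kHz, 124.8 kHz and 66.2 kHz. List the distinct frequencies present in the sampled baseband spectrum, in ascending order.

fs/2 = 18.05 kHz.
23.2 kHz > fs/2 = 18.05 kHz, folds to fs − 23.2 kHz = 12.9 kHz.
68.5 kHz mod fs = 32.4 kHz.
32.4 kHz > fs/2 = 18.05 kHz, folds to fs − 32.4 kHz = 3.7 kHz.
124.8 kHz mod fs = 16.5 kHz.
16.5 kHz ≤ fs/2 = 18.05 kHz, appears at 16.5 kHz.
66.2 kHz mod fs = 30.1 kHz.
30.1 kHz > fs/2 = 18.05 kHz, folds to fs − 30.1 kHz = 6 kHz.
Distinct values: {3.7 kHz, 6 kHz, 12.9 kHz, 16.5 kHz}.

3.7 kHz, 6 kHz, 12.9 kHz, 16.5 kHz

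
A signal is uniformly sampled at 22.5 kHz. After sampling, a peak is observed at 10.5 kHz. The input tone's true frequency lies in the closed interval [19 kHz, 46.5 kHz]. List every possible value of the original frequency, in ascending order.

Frequencies that alias to 10.5 kHz are k·fs ± 10.5 kHz for integer k ≥ 0.
k=0: 10.5 kHz.
k=1: 12 kHz, 33 kHz.
k=2: 34.5 kHz, 55.5 kHz.
k=3: 57 kHz, 78 kHz.
Within [19 kHz, 46.5 kHz]: 33 kHz, 34.5 kHz.

33 kHz, 34.5 kHz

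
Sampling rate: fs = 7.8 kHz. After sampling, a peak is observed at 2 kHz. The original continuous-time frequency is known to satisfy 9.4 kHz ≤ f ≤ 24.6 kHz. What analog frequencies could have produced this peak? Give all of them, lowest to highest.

9.8 kHz, 13.6 kHz, 17.6 kHz, 21.4 kHz

Frequencies that alias to 2 kHz are k·fs ± 2 kHz for integer k ≥ 0.
k=0: 2 kHz.
k=1: 5.8 kHz, 9.8 kHz.
k=2: 13.6 kHz, 17.6 kHz.
k=3: 21.4 kHz, 25.4 kHz.
k=4: 29.2 kHz, 33.2 kHz.
Within [9.4 kHz, 24.6 kHz]: 9.8 kHz, 13.6 kHz, 17.6 kHz, 21.4 kHz.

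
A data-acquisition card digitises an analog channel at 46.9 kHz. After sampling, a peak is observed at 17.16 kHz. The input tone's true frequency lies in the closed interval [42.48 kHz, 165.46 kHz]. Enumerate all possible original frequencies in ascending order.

64.06 kHz, 76.64 kHz, 110.96 kHz, 123.54 kHz, 157.86 kHz

Frequencies that alias to 17.16 kHz are k·fs ± 17.16 kHz for integer k ≥ 0.
k=0: 17.16 kHz.
k=1: 29.74 kHz, 64.06 kHz.
k=2: 76.64 kHz, 110.96 kHz.
k=3: 123.54 kHz, 157.86 kHz.
k=4: 170.44 kHz, 204.76 kHz.
Within [42.48 kHz, 165.46 kHz]: 64.06 kHz, 76.64 kHz, 110.96 kHz, 123.54 kHz, 157.86 kHz.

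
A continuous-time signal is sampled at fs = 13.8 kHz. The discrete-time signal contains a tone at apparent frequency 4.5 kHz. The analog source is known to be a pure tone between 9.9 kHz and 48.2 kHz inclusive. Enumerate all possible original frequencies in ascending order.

Frequencies that alias to 4.5 kHz are k·fs ± 4.5 kHz for integer k ≥ 0.
k=0: 4.5 kHz.
k=1: 9.3 kHz, 18.3 kHz.
k=2: 23.1 kHz, 32.1 kHz.
k=3: 36.9 kHz, 45.9 kHz.
k=4: 50.7 kHz, 59.7 kHz.
Within [9.9 kHz, 48.2 kHz]: 18.3 kHz, 23.1 kHz, 32.1 kHz, 36.9 kHz, 45.9 kHz.

18.3 kHz, 23.1 kHz, 32.1 kHz, 36.9 kHz, 45.9 kHz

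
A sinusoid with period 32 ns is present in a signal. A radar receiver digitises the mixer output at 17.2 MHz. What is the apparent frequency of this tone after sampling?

3.15 MHz

T = 32 ns → f = 1/T = 31.25 MHz.
31.25 MHz mod fs = 14.05 MHz.
14.05 MHz > fs/2 = 8.6 MHz, folds to fs − 14.05 MHz = 3.15 MHz.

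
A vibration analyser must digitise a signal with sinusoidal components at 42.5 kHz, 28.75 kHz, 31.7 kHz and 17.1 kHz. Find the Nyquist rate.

85 kHz

Highest-frequency component: 42.5 kHz.
Nyquist rate = 2 × 42.5 kHz = 85 kHz.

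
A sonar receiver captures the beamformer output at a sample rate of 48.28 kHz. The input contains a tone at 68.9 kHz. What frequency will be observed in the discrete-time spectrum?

20.62 kHz

68.9 kHz mod fs = 20.62 kHz.
20.62 kHz ≤ fs/2 = 24.14 kHz, appears at 20.62 kHz.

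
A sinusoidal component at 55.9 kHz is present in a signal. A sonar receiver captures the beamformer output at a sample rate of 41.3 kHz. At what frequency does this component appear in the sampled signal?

14.6 kHz

55.9 kHz mod fs = 14.6 kHz.
14.6 kHz ≤ fs/2 = 20.65 kHz, appears at 14.6 kHz.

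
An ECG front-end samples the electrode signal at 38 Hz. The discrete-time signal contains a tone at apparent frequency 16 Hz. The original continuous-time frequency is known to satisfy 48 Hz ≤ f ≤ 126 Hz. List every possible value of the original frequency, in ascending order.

54 Hz, 60 Hz, 92 Hz, 98 Hz

Frequencies that alias to 16 Hz are k·fs ± 16 Hz for integer k ≥ 0.
k=0: 16 Hz.
k=1: 22 Hz, 54 Hz.
k=2: 60 Hz, 92 Hz.
k=3: 98 Hz, 130 Hz.
k=4: 136 Hz, 168 Hz.
Within [48 Hz, 126 Hz]: 54 Hz, 60 Hz, 92 Hz, 98 Hz.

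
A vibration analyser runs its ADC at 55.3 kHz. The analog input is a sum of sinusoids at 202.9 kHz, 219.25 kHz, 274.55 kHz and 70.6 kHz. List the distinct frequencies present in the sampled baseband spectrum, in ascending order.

1.95 kHz, 15.3 kHz, 18.3 kHz

fs/2 = 27.65 kHz.
202.9 kHz mod fs = 37 kHz.
37 kHz > fs/2 = 27.65 kHz, folds to fs − 37 kHz = 18.3 kHz.
219.25 kHz mod fs = 53.35 kHz.
53.35 kHz > fs/2 = 27.65 kHz, folds to fs − 53.35 kHz = 1.95 kHz.
274.55 kHz mod fs = 53.35 kHz.
53.35 kHz > fs/2 = 27.65 kHz, folds to fs − 53.35 kHz = 1.95 kHz.
70.6 kHz mod fs = 15.3 kHz.
15.3 kHz ≤ fs/2 = 27.65 kHz, appears at 15.3 kHz.
Distinct values: {1.95 kHz, 15.3 kHz, 18.3 kHz}.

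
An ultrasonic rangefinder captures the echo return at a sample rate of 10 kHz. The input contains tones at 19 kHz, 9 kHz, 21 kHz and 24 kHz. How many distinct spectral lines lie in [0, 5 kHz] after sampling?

2

fs/2 = 5 kHz.
19 kHz mod fs = 9 kHz.
9 kHz > fs/2 = 5 kHz, folds to fs − 9 kHz = 1 kHz.
9 kHz > fs/2 = 5 kHz, folds to fs − 9 kHz = 1 kHz.
21 kHz mod fs = 1 kHz.
1 kHz ≤ fs/2 = 5 kHz, appears at 1 kHz.
24 kHz mod fs = 4 kHz.
4 kHz ≤ fs/2 = 5 kHz, appears at 4 kHz.
Distinct values: {1 kHz, 4 kHz} → 2.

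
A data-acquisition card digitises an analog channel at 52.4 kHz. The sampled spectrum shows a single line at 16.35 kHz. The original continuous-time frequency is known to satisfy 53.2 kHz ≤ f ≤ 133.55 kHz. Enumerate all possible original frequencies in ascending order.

Frequencies that alias to 16.35 kHz are k·fs ± 16.35 kHz for integer k ≥ 0.
k=0: 16.35 kHz.
k=1: 36.05 kHz, 68.75 kHz.
k=2: 88.45 kHz, 121.15 kHz.
k=3: 140.85 kHz, 173.55 kHz.
Within [53.2 kHz, 133.55 kHz]: 68.75 kHz, 88.45 kHz, 121.15 kHz.

68.75 kHz, 88.45 kHz, 121.15 kHz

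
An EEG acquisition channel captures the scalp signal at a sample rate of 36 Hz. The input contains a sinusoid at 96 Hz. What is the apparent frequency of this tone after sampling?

12 Hz

96 Hz mod fs = 24 Hz.
24 Hz > fs/2 = 18 Hz, folds to fs − 24 Hz = 12 Hz.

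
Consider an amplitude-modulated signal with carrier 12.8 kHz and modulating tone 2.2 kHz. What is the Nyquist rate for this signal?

30 kHz

AM sidebands sit at fc ± fm = 10.6 kHz and 15 kHz.
Highest-frequency component: 15 kHz.
Nyquist rate = 2 × 15 kHz = 30 kHz.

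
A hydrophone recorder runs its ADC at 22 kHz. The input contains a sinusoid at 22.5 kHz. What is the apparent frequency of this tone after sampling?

22.5 kHz mod fs = 0.5 kHz.
0.5 kHz ≤ fs/2 = 11 kHz, appears at 0.5 kHz.

0.5 kHz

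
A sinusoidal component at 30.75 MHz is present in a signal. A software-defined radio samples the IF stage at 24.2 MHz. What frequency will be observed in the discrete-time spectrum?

30.75 MHz mod fs = 6.55 MHz.
6.55 MHz ≤ fs/2 = 12.1 MHz, appears at 6.55 MHz.

6.55 MHz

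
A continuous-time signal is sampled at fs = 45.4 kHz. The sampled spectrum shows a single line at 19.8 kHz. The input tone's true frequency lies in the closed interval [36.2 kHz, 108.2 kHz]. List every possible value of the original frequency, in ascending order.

Frequencies that alias to 19.8 kHz are k·fs ± 19.8 kHz for integer k ≥ 0.
k=0: 19.8 kHz.
k=1: 25.6 kHz, 65.2 kHz.
k=2: 71 kHz, 110.6 kHz.
k=3: 116.4 kHz, 156 kHz.
Within [36.2 kHz, 108.2 kHz]: 65.2 kHz, 71 kHz.

65.2 kHz, 71 kHz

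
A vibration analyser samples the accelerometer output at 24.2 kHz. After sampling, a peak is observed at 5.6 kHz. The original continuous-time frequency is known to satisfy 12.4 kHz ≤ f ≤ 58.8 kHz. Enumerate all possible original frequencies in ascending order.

Frequencies that alias to 5.6 kHz are k·fs ± 5.6 kHz for integer k ≥ 0.
k=0: 5.6 kHz.
k=1: 18.6 kHz, 29.8 kHz.
k=2: 42.8 kHz, 54 kHz.
k=3: 67 kHz, 78.2 kHz.
Within [12.4 kHz, 58.8 kHz]: 18.6 kHz, 29.8 kHz, 42.8 kHz, 54 kHz.

18.6 kHz, 29.8 kHz, 42.8 kHz, 54 kHz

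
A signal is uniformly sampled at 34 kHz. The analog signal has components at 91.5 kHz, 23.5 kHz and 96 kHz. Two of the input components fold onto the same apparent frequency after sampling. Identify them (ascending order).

23.5 kHz, 91.5 kHz

fs/2 = 17 kHz.
91.5 kHz mod fs = 23.5 kHz.
23.5 kHz > fs/2 = 17 kHz, folds to fs − 23.5 kHz = 10.5 kHz.
23.5 kHz > fs/2 = 17 kHz, folds to fs − 23.5 kHz = 10.5 kHz.
96 kHz mod fs = 28 kHz.
28 kHz > fs/2 = 17 kHz, folds to fs − 28 kHz = 6 kHz.
23.5 kHz and 91.5 kHz both map to 10.5 kHz.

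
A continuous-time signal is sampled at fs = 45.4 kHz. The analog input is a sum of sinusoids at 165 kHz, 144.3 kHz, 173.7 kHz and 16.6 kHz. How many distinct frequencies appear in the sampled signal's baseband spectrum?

3

fs/2 = 22.7 kHz.
165 kHz mod fs = 28.8 kHz.
28.8 kHz > fs/2 = 22.7 kHz, folds to fs − 28.8 kHz = 16.6 kHz.
144.3 kHz mod fs = 8.1 kHz.
8.1 kHz ≤ fs/2 = 22.7 kHz, appears at 8.1 kHz.
173.7 kHz mod fs = 37.5 kHz.
37.5 kHz > fs/2 = 22.7 kHz, folds to fs − 37.5 kHz = 7.9 kHz.
16.6 kHz ≤ fs/2 = 22.7 kHz, passes unchanged.
Distinct values: {7.9 kHz, 8.1 kHz, 16.6 kHz} → 3.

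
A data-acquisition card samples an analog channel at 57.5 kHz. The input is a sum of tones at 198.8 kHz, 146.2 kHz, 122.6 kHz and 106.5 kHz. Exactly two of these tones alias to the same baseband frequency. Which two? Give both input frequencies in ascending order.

fs/2 = 28.75 kHz.
198.8 kHz mod fs = 26.3 kHz.
26.3 kHz ≤ fs/2 = 28.75 kHz, appears at 26.3 kHz.
146.2 kHz mod fs = 31.2 kHz.
31.2 kHz > fs/2 = 28.75 kHz, folds to fs − 31.2 kHz = 26.3 kHz.
122.6 kHz mod fs = 7.6 kHz.
7.6 kHz ≤ fs/2 = 28.75 kHz, appears at 7.6 kHz.
106.5 kHz mod fs = 49 kHz.
49 kHz > fs/2 = 28.75 kHz, folds to fs − 49 kHz = 8.5 kHz.
146.2 kHz and 198.8 kHz both map to 26.3 kHz.

146.2 kHz, 198.8 kHz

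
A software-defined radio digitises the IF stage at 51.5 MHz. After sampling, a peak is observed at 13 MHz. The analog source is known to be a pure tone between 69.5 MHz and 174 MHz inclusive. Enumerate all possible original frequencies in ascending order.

Frequencies that alias to 13 MHz are k·fs ± 13 MHz for integer k ≥ 0.
k=0: 13 MHz.
k=1: 38.5 MHz, 64.5 MHz.
k=2: 90 MHz, 116 MHz.
k=3: 141.5 MHz, 167.5 MHz.
k=4: 193 MHz, 219 MHz.
Within [69.5 MHz, 174 MHz]: 90 MHz, 116 MHz, 141.5 MHz, 167.5 MHz.

90 MHz, 116 MHz, 141.5 MHz, 167.5 MHz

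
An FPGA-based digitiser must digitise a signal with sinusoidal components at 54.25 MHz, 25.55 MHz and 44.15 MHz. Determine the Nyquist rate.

108.5 MHz

Highest-frequency component: 54.25 MHz.
Nyquist rate = 2 × 54.25 MHz = 108.5 MHz.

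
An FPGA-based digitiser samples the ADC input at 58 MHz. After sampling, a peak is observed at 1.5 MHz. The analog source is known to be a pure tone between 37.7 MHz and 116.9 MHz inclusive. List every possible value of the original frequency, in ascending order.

56.5 MHz, 59.5 MHz, 114.5 MHz

Frequencies that alias to 1.5 MHz are k·fs ± 1.5 MHz for integer k ≥ 0.
k=0: 1.5 MHz.
k=1: 56.5 MHz, 59.5 MHz.
k=2: 114.5 MHz, 117.5 MHz.
k=3: 172.5 MHz, 175.5 MHz.
Within [37.7 MHz, 116.9 MHz]: 56.5 MHz, 59.5 MHz, 114.5 MHz.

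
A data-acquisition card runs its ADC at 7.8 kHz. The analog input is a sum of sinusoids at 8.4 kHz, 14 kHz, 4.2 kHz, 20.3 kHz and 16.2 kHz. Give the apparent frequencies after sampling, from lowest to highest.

0.6 kHz, 1.6 kHz, 3.1 kHz, 3.6 kHz

fs/2 = 3.9 kHz.
8.4 kHz mod fs = 0.6 kHz.
0.6 kHz ≤ fs/2 = 3.9 kHz, appears at 0.6 kHz.
14 kHz mod fs = 6.2 kHz.
6.2 kHz > fs/2 = 3.9 kHz, folds to fs − 6.2 kHz = 1.6 kHz.
4.2 kHz > fs/2 = 3.9 kHz, folds to fs − 4.2 kHz = 3.6 kHz.
20.3 kHz mod fs = 4.7 kHz.
4.7 kHz > fs/2 = 3.9 kHz, folds to fs − 4.7 kHz = 3.1 kHz.
16.2 kHz mod fs = 0.6 kHz.
0.6 kHz ≤ fs/2 = 3.9 kHz, appears at 0.6 kHz.
Distinct values: {0.6 kHz, 1.6 kHz, 3.1 kHz, 3.6 kHz}.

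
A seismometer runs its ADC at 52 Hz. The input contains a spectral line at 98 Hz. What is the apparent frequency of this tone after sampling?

98 Hz mod fs = 46 Hz.
46 Hz > fs/2 = 26 Hz, folds to fs − 46 Hz = 6 Hz.

6 Hz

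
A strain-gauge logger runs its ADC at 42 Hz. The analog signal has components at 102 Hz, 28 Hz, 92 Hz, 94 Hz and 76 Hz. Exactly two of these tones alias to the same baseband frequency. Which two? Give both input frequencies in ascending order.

76 Hz, 92 Hz

fs/2 = 21 Hz.
102 Hz mod fs = 18 Hz.
18 Hz ≤ fs/2 = 21 Hz, appears at 18 Hz.
28 Hz > fs/2 = 21 Hz, folds to fs − 28 Hz = 14 Hz.
92 Hz mod fs = 8 Hz.
8 Hz ≤ fs/2 = 21 Hz, appears at 8 Hz.
94 Hz mod fs = 10 Hz.
10 Hz ≤ fs/2 = 21 Hz, appears at 10 Hz.
76 Hz mod fs = 34 Hz.
34 Hz > fs/2 = 21 Hz, folds to fs − 34 Hz = 8 Hz.
76 Hz and 92 Hz both map to 8 Hz.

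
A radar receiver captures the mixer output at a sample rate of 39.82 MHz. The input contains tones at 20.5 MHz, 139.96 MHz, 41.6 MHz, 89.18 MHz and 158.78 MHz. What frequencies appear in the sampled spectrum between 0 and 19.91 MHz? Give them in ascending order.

fs/2 = 19.91 MHz.
20.5 MHz > fs/2 = 19.91 MHz, folds to fs − 20.5 MHz = 19.32 MHz.
139.96 MHz mod fs = 20.5 MHz.
20.5 MHz > fs/2 = 19.91 MHz, folds to fs − 20.5 MHz = 19.32 MHz.
41.6 MHz mod fs = 1.78 MHz.
1.78 MHz ≤ fs/2 = 19.91 MHz, appears at 1.78 MHz.
89.18 MHz mod fs = 9.54 MHz.
9.54 MHz ≤ fs/2 = 19.91 MHz, appears at 9.54 MHz.
158.78 MHz mod fs = 39.32 MHz.
39.32 MHz > fs/2 = 19.91 MHz, folds to fs − 39.32 MHz = 0.5 MHz.
Distinct values: {0.5 MHz, 1.78 MHz, 9.54 MHz, 19.32 MHz}.

0.5 MHz, 1.78 MHz, 9.54 MHz, 19.32 MHz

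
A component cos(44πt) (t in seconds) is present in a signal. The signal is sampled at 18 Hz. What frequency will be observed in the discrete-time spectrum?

ω = 44π rad/s → f = ω/(2π) = 22 Hz.
22 Hz mod fs = 4 Hz.
4 Hz ≤ fs/2 = 9 Hz, appears at 4 Hz.

4 Hz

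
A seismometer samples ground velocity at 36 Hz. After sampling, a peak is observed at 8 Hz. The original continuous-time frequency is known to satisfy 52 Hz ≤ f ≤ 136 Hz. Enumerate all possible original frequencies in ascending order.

Frequencies that alias to 8 Hz are k·fs ± 8 Hz for integer k ≥ 0.
k=0: 8 Hz.
k=1: 28 Hz, 44 Hz.
k=2: 64 Hz, 80 Hz.
k=3: 100 Hz, 116 Hz.
k=4: 136 Hz, 152 Hz.
k=5: 172 Hz, 188 Hz.
Within [52 Hz, 136 Hz]: 64 Hz, 80 Hz, 100 Hz, 116 Hz, 136 Hz.

64 Hz, 80 Hz, 100 Hz, 116 Hz, 136 Hz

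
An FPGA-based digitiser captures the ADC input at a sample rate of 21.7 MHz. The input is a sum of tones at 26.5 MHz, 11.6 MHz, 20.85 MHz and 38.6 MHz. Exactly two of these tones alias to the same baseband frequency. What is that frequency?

4.8 MHz

fs/2 = 10.85 MHz.
26.5 MHz mod fs = 4.8 MHz.
4.8 MHz ≤ fs/2 = 10.85 MHz, appears at 4.8 MHz.
11.6 MHz > fs/2 = 10.85 MHz, folds to fs − 11.6 MHz = 10.1 MHz.
20.85 MHz > fs/2 = 10.85 MHz, folds to fs − 20.85 MHz = 0.85 MHz.
38.6 MHz mod fs = 16.9 MHz.
16.9 MHz > fs/2 = 10.85 MHz, folds to fs − 16.9 MHz = 4.8 MHz.
26.5 MHz and 38.6 MHz both map to 4.8 MHz.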